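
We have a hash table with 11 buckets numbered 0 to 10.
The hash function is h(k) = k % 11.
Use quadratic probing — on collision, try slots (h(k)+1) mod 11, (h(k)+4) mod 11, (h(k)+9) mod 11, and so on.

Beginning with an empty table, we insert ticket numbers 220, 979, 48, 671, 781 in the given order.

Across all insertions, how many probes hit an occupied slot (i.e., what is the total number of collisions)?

8

220: h=0 → slot 0
979: h=0, probe 0,1 → slot 1
48: h=4 → slot 4
671: h=0, probe 0,1,4,9 → slot 9
781: h=0, probe 0,1,4,9,5 → slot 5
Table: [220, 979, ., ., 48, 781, ., ., ., 671, .]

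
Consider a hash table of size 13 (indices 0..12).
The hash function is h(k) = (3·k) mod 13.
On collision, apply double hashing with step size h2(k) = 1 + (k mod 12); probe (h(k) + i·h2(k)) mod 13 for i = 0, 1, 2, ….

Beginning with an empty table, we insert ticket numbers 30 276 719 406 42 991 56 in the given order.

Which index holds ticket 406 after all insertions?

30: h=12 => slot 12
276: h=9 => slot 9
719: h=12, h2=12, probe 12,11 => slot 11
406: h=9, h2=11, probe 9,7 => slot 7
42: h=9, h2=7, probe 9,3 => slot 3
991: h=9, h2=8, probe 9,4 => slot 4
56: h=12, h2=9, probe 12,8 => slot 8
Table: [_, _, _, 42, 991, _, _, 406, 56, 276, _, 719, 30]

7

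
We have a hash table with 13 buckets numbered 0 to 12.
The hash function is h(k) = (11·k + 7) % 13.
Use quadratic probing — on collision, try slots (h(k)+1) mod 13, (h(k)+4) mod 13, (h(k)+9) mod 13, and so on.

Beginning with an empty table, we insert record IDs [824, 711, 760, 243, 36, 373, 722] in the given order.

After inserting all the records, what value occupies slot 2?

Insert 824: h=10, slot 10 empty => index 10.
Insert 711: h=2, slot 2 empty => index 2.
Insert 760: h=8, slot 8 empty => index 8.
Insert 243: h=2, slot 2 occupied => index 3.
Insert 36: h=0, slot 0 empty => index 0.
Insert 373: h=2, slots 2,3 occupied => index 6.
Insert 722: h=6, slot 6 occupied => index 7.
Table: [36, -, 711, 243, -, -, 373, 722, 760, -, 824, -, -]

711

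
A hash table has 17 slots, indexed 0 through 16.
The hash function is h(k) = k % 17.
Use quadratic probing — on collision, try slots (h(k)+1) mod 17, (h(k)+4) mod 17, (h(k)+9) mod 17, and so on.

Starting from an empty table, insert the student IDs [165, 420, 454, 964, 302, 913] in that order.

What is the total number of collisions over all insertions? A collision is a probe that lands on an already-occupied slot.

11

165: h=12 -> slot 12
420: h=12, probe 12,13 -> slot 13
454: h=12, probe 12,13,16 -> slot 16
964: h=12, probe 12,13,16,4 -> slot 4
302: h=13, probe 13,14 -> slot 14
913: h=12, probe 12,13,16,4,11 -> slot 11
Table: [-, -, -, -, 964, -, -, -, -, -, -, 913, 165, 420, 302, -, 454]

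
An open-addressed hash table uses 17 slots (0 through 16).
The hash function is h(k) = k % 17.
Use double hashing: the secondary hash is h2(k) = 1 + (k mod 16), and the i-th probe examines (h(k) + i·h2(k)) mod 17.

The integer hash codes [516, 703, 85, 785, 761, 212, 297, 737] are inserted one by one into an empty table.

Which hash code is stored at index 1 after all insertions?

516: h=6 → slot 6
703: h=6, h2=16, probe 6,5 → slot 5
85: h=0 → slot 0
785: h=3 → slot 3
761: h=13 → slot 13
212: h=8 → slot 8
297: h=8, h2=10, probe 8,1 → slot 1
737: h=6, h2=2, probe 6,8,10 → slot 10
Table: [85, 297, —, 785, —, 703, 516, —, 212, —, 737, —, —, 761, —, —, —]

297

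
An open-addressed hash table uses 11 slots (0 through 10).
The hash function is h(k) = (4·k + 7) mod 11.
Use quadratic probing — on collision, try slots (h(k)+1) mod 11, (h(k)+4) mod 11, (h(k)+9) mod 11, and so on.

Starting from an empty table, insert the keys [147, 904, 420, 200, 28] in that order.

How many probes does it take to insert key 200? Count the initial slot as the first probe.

3

Insert 147: h=1, slot 1 empty => index 1.
Insert 904: h=4, slot 4 empty => index 4.
Insert 420: h=4, slot 4 occupied => index 5.
Insert 200: h=4, slots 4,5 occupied => index 8.
Insert 28: h=9, slot 9 empty => index 9.
Table: [—, 147, —, —, 904, 420, —, —, 200, 28, —]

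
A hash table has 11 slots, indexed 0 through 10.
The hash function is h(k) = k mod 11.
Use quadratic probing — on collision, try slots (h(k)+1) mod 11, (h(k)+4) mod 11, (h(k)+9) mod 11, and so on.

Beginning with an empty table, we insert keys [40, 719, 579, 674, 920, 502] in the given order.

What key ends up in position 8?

579

Insert 40: h=7, slot 7 empty => index 7.
Insert 719: h=4, slot 4 empty => index 4.
Insert 579: h=7, slot 7 occupied => index 8.
Insert 674: h=3, slot 3 empty => index 3.
Insert 920: h=7, slots 7,8 occupied => index 0.
Insert 502: h=7, slots 7,8,0 occupied => index 5.
Table: [920, -, -, 674, 719, 502, -, 40, 579, -, -]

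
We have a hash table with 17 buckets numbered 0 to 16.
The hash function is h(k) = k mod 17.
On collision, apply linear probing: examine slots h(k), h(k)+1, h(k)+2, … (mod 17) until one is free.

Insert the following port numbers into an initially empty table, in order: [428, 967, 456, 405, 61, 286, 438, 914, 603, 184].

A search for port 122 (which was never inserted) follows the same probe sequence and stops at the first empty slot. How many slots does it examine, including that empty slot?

2

428: h=3 -> slot 3
967: h=15 -> slot 15
456: h=14 -> slot 14
405: h=14, probe 14,15,16 -> slot 16
61: h=10 -> slot 10
286: h=14, probe 14,15,16,0 -> slot 0
438: h=13 -> slot 13
914: h=13, probe 13,14,15,16,0,1 -> slot 1
603: h=8 -> slot 8
184: h=14, probe 14,15,16,0,1,2 -> slot 2
Table: [286, 914, 184, 428, _, _, _, _, 603, _, 61, _, _, 438, 456, 967, 405]
Lookup 122: h=3, probe 3,4 → slot 4 empty, not found.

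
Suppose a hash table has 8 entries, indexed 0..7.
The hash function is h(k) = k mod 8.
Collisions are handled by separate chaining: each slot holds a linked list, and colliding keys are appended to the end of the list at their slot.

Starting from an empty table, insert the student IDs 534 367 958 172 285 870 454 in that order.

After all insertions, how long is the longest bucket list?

4

534 → bucket 6
367 → bucket 7
958 → bucket 6 (collision)
172 → bucket 4
285 → bucket 5
870 → bucket 6 (collision)
454 → bucket 6 (collision)
Final buckets:
0: —
1: —
2: —
3: —
4: 172
5: 285
6: 534 -> 958 -> 870 -> 454
7: 367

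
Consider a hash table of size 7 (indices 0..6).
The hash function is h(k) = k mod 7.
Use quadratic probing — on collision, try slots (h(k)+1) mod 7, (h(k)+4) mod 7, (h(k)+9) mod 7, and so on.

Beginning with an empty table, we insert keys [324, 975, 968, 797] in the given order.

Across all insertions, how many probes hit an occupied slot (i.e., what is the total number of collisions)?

324: h=2 → slot 2
975: h=2, probe 2,3 → slot 3
968: h=2, probe 2,3,6 → slot 6
797: h=6, probe 6,0 → slot 0
Table: [797, -, 324, 975, -, -, 968]

4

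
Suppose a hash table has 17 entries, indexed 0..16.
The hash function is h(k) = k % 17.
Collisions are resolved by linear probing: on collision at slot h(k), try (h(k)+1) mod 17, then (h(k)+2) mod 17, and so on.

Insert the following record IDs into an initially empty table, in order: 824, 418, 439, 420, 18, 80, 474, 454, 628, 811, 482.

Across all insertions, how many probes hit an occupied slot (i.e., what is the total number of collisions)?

824 hashes to 8; slot 8 is free -> place at 8.
418 hashes to 10; slot 10 is free -> place at 10.
439 hashes to 14; slot 14 is free -> place at 14.
420 hashes to 12; slot 12 is free -> place at 12.
18 hashes to 1; slot 1 is free -> place at 1.
80 hashes to 12; 12 taken -> place at 13.
474 hashes to 15; slot 15 is free -> place at 15.
454 hashes to 12; 12,13,14,15 taken -> place at 16.
628 hashes to 16; 16 taken -> place at 0.
811 hashes to 12; 12,13,14,15,16,0,1 taken -> place at 2.
482 hashes to 6; slot 6 is free -> place at 6.
Table: [628, 18, 811, ., ., ., 482, ., 824, ., 418, ., 420, 80, 439, 474, 454]

13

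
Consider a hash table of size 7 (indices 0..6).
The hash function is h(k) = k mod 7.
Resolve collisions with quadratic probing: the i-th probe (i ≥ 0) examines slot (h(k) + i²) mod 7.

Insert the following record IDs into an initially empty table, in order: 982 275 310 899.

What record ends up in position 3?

982 hashes to 2; slot 2 is free -> place at 2.
275 hashes to 2; 2 taken -> place at 3.
310 hashes to 2; 2,3 taken -> place at 6.
899 hashes to 3; 3 taken -> place at 4.
Table: [., ., 982, 275, 899, ., 310]

275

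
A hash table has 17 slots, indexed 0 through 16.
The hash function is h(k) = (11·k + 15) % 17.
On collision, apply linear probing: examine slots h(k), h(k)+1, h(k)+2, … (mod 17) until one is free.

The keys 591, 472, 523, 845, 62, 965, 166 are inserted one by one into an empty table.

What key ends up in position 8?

591 hashes to 5; slot 5 is free -> place at 5.
472 hashes to 5; 5 taken -> place at 6.
523 hashes to 5; 5,6 taken -> place at 7.
845 hashes to 11; slot 11 is free -> place at 11.
62 hashes to 0; slot 0 is free -> place at 0.
965 hashes to 5; 5,6,7 taken -> place at 8.
166 hashes to 5; 5,6,7,8 taken -> place at 9.
Table: [62, ., ., ., ., 591, 472, 523, 965, 166, ., 845, ., ., ., ., .]

965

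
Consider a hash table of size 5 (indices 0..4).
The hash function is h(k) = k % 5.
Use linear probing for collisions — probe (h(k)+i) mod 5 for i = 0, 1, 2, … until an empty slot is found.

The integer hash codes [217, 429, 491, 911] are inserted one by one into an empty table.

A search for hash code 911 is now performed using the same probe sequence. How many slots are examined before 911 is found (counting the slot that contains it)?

217 hashes to 2; slot 2 is free → place at 2.
429 hashes to 4; slot 4 is free → place at 4.
491 hashes to 1; slot 1 is free → place at 1.
911 hashes to 1; 1,2 taken → place at 3.
Table: [—, 491, 217, 911, 429]
Lookup 911: h=1, probe 1,2,3 → found at 3.

3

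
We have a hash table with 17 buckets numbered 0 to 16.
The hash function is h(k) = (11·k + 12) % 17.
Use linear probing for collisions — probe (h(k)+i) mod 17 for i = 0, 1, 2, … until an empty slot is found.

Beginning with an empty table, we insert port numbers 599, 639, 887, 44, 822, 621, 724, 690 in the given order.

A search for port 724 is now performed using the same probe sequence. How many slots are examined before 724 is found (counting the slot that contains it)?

599 hashes to 5; slot 5 is free => place at 5.
639 hashes to 3; slot 3 is free => place at 3.
887 hashes to 11; slot 11 is free => place at 11.
44 hashes to 3; 3 taken => place at 4.
822 hashes to 10; slot 10 is free => place at 10.
621 hashes to 9; slot 9 is free => place at 9.
724 hashes to 3; 3,4,5 taken => place at 6.
690 hashes to 3; 3,4,5,6 taken => place at 7.
Table: [_, _, _, 639, 44, 599, 724, 690, _, 621, 822, 887, _, _, _, _, _]
Lookup 724: h=3, probe 3,4,5,6 → found at 6.

4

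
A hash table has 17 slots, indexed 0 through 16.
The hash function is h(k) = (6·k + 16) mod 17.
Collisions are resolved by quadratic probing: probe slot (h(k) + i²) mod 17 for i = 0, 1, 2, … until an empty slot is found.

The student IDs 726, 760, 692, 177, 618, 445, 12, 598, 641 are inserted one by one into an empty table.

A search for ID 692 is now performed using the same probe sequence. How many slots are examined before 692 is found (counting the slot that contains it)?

3

726 hashes to 3; slot 3 is free -> place at 3.
760 hashes to 3; 3 taken -> place at 4.
692 hashes to 3; 3,4 taken -> place at 7.
177 hashes to 7; 7 taken -> place at 8.
618 hashes to 1; slot 1 is free -> place at 1.
445 hashes to 0; slot 0 is free -> place at 0.
12 hashes to 3; 3,4,7 taken -> place at 12.
598 hashes to 0; 0,1,4 taken -> place at 9.
641 hashes to 3; 3,4,7,12 taken -> place at 2.
Table: [445, 618, 641, 726, 760, -, -, 692, 177, 598, -, -, 12, -, -, -, -]
Lookup 692: h=3, probe 3,4,7 → found at 7.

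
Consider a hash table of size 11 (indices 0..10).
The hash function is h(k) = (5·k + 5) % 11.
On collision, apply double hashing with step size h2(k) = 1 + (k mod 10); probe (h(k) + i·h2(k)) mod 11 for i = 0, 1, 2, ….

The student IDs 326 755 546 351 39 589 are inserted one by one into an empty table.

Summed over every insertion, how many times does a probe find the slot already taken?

326: h=7 → slot 7
755: h=7, h2=6, probe 7,2 → slot 2
546: h=7, h2=7, probe 7,3 → slot 3
351: h=0 → slot 0
39: h=2, h2=10, probe 2,1 → slot 1
589: h=2, h2=10, probe 2,1,0,10 → slot 10
Table: [351, 39, 755, 546, —, —, —, 326, —, —, 589]

6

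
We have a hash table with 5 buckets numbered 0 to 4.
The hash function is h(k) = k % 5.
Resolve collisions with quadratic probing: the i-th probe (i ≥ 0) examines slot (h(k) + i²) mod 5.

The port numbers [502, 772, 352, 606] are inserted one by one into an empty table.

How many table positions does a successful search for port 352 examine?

3

502 hashes to 2; slot 2 is free -> place at 2.
772 hashes to 2; 2 taken -> place at 3.
352 hashes to 2; 2,3 taken -> place at 1.
606 hashes to 1; 1,2 taken -> place at 0.
Table: [606, 352, 502, 772, _]
Lookup 352: h=2, probe 2,3,1 → found at 1.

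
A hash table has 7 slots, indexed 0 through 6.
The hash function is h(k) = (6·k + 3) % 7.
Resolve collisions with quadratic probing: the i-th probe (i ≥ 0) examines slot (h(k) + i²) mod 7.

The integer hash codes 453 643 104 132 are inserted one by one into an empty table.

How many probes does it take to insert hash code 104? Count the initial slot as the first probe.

453: h=5 → slot 5
643: h=4 → slot 4
104: h=4, probe 4,5,1 → slot 1
132: h=4, probe 4,5,1,6 → slot 6
Table: [_, 104, _, _, 643, 453, 132]

3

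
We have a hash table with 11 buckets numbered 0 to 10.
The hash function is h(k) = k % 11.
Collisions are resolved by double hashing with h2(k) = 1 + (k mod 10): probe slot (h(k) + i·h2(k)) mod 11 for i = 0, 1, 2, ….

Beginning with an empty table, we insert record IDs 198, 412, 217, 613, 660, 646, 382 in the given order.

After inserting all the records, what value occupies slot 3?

198 hashes to 0; slot 0 is free → place at 0.
412 hashes to 5; slot 5 is free → place at 5.
217 hashes to 8; slot 8 is free → place at 8.
613 hashes to 8, h2=4; 8 taken → place at 1.
660 hashes to 0, h2=1; 0,1 taken → place at 2.
646 hashes to 8, h2=7; 8 taken → place at 4.
382 hashes to 8, h2=3; 8,0 taken → place at 3.
Table: [198, 613, 660, 382, 646, 412, —, —, 217, —, —]

382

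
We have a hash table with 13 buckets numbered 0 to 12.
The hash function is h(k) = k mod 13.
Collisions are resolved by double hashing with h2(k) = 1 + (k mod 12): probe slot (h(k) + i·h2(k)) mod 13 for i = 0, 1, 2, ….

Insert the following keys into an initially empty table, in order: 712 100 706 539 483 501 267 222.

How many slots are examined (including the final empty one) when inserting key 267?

Insert 712: h=10, slot 10 empty → index 10.
Insert 100: h=9, slot 9 empty → index 9.
Insert 706: h=4, slot 4 empty → index 4.
Insert 539: h=6, slot 6 empty → index 6.
Insert 483: h=2, slot 2 empty → index 2.
Insert 501: h=7, slot 7 empty → index 7.
Insert 267: h=7, h2=4, slot 7 occupied → index 11.
Insert 222: h=1, slot 1 empty → index 1.
Table: [_, 222, 483, _, 706, _, 539, 501, _, 100, 712, 267, _]

2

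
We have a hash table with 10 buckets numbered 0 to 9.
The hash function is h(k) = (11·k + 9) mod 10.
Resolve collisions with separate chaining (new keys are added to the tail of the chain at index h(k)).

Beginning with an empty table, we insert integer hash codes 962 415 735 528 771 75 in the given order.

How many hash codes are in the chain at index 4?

3

Insert 962: h=1, bucket 1 empty -> new chain.
Insert 415: h=4, bucket 4 empty -> new chain.
Insert 735: h=4, bucket 4 nonempty -> append to chain.
Insert 528: h=7, bucket 7 empty -> new chain.
Insert 771: h=0, bucket 0 empty -> new chain.
Insert 75: h=4, bucket 4 nonempty -> append to chain.
Final buckets:
0: 771
1: 962
2: _
3: _
4: 415 -> 735 -> 75
5: _
6: _
7: 528
8: _
9: _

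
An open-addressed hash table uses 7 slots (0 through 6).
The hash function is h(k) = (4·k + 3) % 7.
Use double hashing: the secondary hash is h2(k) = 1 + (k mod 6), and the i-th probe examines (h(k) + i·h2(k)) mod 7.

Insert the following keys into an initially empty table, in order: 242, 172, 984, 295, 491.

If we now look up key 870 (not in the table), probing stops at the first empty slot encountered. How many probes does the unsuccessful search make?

5

242: h=5 => slot 5
172: h=5, h2=5, probe 5,3 => slot 3
984: h=5, h2=1, probe 5,6 => slot 6
295: h=0 => slot 0
491: h=0, h2=6, probe 0,6,5,4 => slot 4
Table: [295, ., ., 172, 491, 242, 984]
Lookup 870: h=4, h2=1, probe 4,5,6,0,1 → slot 1 empty, not found.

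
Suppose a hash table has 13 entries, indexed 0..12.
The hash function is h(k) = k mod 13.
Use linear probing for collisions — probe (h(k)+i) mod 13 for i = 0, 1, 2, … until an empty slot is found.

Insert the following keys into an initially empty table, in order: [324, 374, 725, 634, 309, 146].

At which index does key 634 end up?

324 hashes to 12; slot 12 is free → place at 12.
374 hashes to 10; slot 10 is free → place at 10.
725 hashes to 10; 10 taken → place at 11.
634 hashes to 10; 10,11,12 taken → place at 0.
309 hashes to 10; 10,11,12,0 taken → place at 1.
146 hashes to 3; slot 3 is free → place at 3.
Table: [634, 309, _, 146, _, _, _, _, _, _, 374, 725, 324]

0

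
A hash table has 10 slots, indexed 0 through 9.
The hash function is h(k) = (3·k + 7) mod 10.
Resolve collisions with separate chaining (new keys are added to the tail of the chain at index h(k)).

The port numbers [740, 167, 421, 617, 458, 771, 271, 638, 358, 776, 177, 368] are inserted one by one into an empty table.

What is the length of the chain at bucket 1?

740 -> bucket 7
167 -> bucket 8
421 -> bucket 0
617 -> bucket 8 (collision)
458 -> bucket 1
771 -> bucket 0 (collision)
271 -> bucket 0 (collision)
638 -> bucket 1 (collision)
358 -> bucket 1 (collision)
776 -> bucket 5
177 -> bucket 8 (collision)
368 -> bucket 1 (collision)
Final buckets:
0: 421 -> 771 -> 271
1: 458 -> 638 -> 358 -> 368
2: ∅
3: ∅
4: ∅
5: 776
6: ∅
7: 740
8: 167 -> 617 -> 177
9: ∅

4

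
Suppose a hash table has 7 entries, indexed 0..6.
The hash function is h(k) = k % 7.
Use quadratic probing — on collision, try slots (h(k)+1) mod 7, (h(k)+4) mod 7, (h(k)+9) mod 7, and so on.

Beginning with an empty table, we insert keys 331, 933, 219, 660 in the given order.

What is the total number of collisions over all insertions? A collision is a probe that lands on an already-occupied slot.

Insert 331: h=2, slot 2 empty → index 2.
Insert 933: h=2, slot 2 occupied → index 3.
Insert 219: h=2, slots 2,3 occupied → index 6.
Insert 660: h=2, slots 2,3,6 occupied → index 4.
Table: [—, —, 331, 933, 660, —, 219]

6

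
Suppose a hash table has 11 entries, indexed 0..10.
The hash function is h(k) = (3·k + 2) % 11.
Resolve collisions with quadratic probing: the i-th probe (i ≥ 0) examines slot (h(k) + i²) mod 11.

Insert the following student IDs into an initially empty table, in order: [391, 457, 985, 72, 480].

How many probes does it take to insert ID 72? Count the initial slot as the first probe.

391: h=9 => slot 9
457: h=9, probe 9,10 => slot 10
985: h=9, probe 9,10,2 => slot 2
72: h=9, probe 9,10,2,7 => slot 7
480: h=1 => slot 1
Table: [—, 480, 985, —, —, —, —, 72, —, 391, 457]

4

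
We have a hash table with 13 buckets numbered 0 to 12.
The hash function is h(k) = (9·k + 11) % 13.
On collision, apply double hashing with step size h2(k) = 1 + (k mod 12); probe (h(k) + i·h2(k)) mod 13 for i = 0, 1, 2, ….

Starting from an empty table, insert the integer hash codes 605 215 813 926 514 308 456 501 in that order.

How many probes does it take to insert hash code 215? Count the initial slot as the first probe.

2

605 hashes to 9; slot 9 is free → place at 9.
215 hashes to 9, h2=12; 9 taken → place at 8.
813 hashes to 9, h2=10; 9 taken → place at 6.
926 hashes to 12; slot 12 is free → place at 12.
514 hashes to 9, h2=11; 9 taken → place at 7.
308 hashes to 1; slot 1 is free → place at 1.
456 hashes to 7, h2=1; 7,8,9 taken → place at 10.
501 hashes to 9, h2=10; 9,6 taken → place at 3.
Table: [_, 308, _, 501, _, _, 813, 514, 215, 605, 456, _, 926]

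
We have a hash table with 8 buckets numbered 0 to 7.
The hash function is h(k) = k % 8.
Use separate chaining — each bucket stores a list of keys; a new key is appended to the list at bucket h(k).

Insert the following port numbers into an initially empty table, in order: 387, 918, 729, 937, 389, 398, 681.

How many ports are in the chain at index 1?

3

Insert 387: h=3, bucket 3 empty → new chain.
Insert 918: h=6, bucket 6 empty → new chain.
Insert 729: h=1, bucket 1 empty → new chain.
Insert 937: h=1, bucket 1 nonempty → append to chain.
Insert 389: h=5, bucket 5 empty → new chain.
Insert 398: h=6, bucket 6 nonempty → append to chain.
Insert 681: h=1, bucket 1 nonempty → append to chain.
Final buckets:
0: ∅
1: 729 -> 937 -> 681
2: ∅
3: 387
4: ∅
5: 389
6: 918 -> 398
7: ∅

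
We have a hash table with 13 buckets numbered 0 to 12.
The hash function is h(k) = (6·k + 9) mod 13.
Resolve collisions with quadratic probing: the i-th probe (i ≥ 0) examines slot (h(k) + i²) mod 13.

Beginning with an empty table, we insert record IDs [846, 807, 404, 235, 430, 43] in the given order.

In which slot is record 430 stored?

5

846 hashes to 2; slot 2 is free → place at 2.
807 hashes to 2; 2 taken → place at 3.
404 hashes to 2; 2,3 taken → place at 6.
235 hashes to 2; 2,3,6 taken → place at 11.
430 hashes to 2; 2,3,6,11 taken → place at 5.
43 hashes to 7; slot 7 is free → place at 7.
Table: [∅, ∅, 846, 807, ∅, 430, 404, 43, ∅, ∅, ∅, 235, ∅]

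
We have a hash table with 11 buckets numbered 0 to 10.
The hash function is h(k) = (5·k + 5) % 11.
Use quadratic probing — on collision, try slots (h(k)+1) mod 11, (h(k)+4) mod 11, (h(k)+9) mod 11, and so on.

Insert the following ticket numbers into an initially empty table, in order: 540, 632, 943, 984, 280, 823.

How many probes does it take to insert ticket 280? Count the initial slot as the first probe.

Insert 540: h=10, slot 10 empty → index 10.
Insert 632: h=8, slot 8 empty → index 8.
Insert 943: h=1, slot 1 empty → index 1.
Insert 984: h=8, slot 8 occupied → index 9.
Insert 280: h=8, slots 8,9,1 occupied → index 6.
Insert 823: h=6, slot 6 occupied → index 7.
Table: [∅, 943, ∅, ∅, ∅, ∅, 280, 823, 632, 984, 540]

4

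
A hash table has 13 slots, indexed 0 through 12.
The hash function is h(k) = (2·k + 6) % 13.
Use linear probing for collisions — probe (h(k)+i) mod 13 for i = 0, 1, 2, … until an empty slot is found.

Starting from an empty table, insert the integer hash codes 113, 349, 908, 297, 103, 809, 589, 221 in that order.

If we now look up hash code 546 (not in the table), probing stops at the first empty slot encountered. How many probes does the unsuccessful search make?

Insert 113: h=11, slot 11 empty -> index 11.
Insert 349: h=2, slot 2 empty -> index 2.
Insert 908: h=2, slot 2 occupied -> index 3.
Insert 297: h=2, slots 2,3 occupied -> index 4.
Insert 103: h=4, slot 4 occupied -> index 5.
Insert 809: h=12, slot 12 empty -> index 12.
Insert 589: h=1, slot 1 empty -> index 1.
Insert 221: h=6, slot 6 empty -> index 6.
Table: [., 589, 349, 908, 297, 103, 221, ., ., ., ., 113, 809]
Lookup 546: h=6, probe 6,7 → slot 7 empty, not found.

2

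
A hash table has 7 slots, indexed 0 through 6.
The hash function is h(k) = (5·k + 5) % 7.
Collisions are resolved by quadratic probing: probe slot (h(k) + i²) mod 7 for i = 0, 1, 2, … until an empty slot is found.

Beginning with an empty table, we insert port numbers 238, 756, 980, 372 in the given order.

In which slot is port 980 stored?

238: h=5 -> slot 5
756: h=5, probe 5,6 -> slot 6
980: h=5, probe 5,6,2 -> slot 2
372: h=3 -> slot 3
Table: [—, —, 980, 372, —, 238, 756]

2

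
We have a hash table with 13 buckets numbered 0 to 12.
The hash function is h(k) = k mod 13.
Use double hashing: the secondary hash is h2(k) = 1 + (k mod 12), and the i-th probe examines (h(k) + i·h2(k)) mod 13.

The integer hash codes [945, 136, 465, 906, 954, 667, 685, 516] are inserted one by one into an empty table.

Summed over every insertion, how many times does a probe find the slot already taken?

5

945 hashes to 9; slot 9 is free => place at 9.
136 hashes to 6; slot 6 is free => place at 6.
465 hashes to 10; slot 10 is free => place at 10.
906 hashes to 9, h2=7; 9 taken => place at 3.
954 hashes to 5; slot 5 is free => place at 5.
667 hashes to 4; slot 4 is free => place at 4.
685 hashes to 9, h2=2; 9 taken => place at 11.
516 hashes to 9, h2=1; 9,10,11 taken => place at 12.
Table: [., ., ., 906, 667, 954, 136, ., ., 945, 465, 685, 516]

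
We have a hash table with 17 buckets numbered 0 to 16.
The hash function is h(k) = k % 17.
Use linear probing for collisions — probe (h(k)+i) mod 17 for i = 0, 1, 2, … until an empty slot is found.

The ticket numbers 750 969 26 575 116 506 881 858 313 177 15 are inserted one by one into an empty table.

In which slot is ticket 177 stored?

10

750: h=2 → slot 2
969: h=0 → slot 0
26: h=9 → slot 9
575: h=14 → slot 14
116: h=14, probe 14,15 → slot 15
506: h=13 → slot 13
881: h=14, probe 14,15,16 → slot 16
858: h=8 → slot 8
313: h=7 → slot 7
177: h=7, probe 7,8,9,10 → slot 10
15: h=15, probe 15,16,0,1 → slot 1
Table: [969, 15, 750, -, -, -, -, 313, 858, 26, 177, -, -, 506, 575, 116, 881]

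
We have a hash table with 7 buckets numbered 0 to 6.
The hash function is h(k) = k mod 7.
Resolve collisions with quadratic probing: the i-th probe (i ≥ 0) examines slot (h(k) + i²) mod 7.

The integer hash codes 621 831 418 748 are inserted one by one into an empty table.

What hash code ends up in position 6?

831

621 hashes to 5; slot 5 is free => place at 5.
831 hashes to 5; 5 taken => place at 6.
418 hashes to 5; 5,6 taken => place at 2.
748 hashes to 6; 6 taken => place at 0.
Table: [748, _, 418, _, _, 621, 831]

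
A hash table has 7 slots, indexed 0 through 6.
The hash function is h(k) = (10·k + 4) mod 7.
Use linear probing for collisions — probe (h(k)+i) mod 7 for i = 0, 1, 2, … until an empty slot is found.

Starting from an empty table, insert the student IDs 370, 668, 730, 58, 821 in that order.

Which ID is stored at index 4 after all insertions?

58

Insert 370: h=1, slot 1 empty → index 1.
Insert 668: h=6, slot 6 empty → index 6.
Insert 730: h=3, slot 3 empty → index 3.
Insert 58: h=3, slot 3 occupied → index 4.
Insert 821: h=3, slots 3,4 occupied → index 5.
Table: [_, 370, _, 730, 58, 821, 668]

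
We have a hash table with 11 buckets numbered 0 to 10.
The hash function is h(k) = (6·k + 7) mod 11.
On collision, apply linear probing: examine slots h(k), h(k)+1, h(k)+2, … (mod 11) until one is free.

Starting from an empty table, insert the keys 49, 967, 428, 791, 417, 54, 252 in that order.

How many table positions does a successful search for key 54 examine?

6

Insert 49: h=4, slot 4 empty → index 4.
Insert 967: h=1, slot 1 empty → index 1.
Insert 428: h=1, slot 1 occupied → index 2.
Insert 791: h=1, slots 1,2 occupied → index 3.
Insert 417: h=1, slots 1,2,3,4 occupied → index 5.
Insert 54: h=1, slots 1,2,3,4,5 occupied → index 6.
Insert 252: h=1, slots 1,2,3,4,5,6 occupied → index 7.
Table: [., 967, 428, 791, 49, 417, 54, 252, ., ., .]
Lookup 54: h=1, probe 1,2,3,4,5,6 → found at 6.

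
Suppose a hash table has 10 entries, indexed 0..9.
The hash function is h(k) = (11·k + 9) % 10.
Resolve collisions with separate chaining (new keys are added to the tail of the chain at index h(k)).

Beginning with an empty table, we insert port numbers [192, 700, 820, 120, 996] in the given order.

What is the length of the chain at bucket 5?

1

Insert 192: h=1, bucket 1 empty → new chain.
Insert 700: h=9, bucket 9 empty → new chain.
Insert 820: h=9, bucket 9 nonempty → append to chain.
Insert 120: h=9, bucket 9 nonempty → append to chain.
Insert 996: h=5, bucket 5 empty → new chain.
Final buckets:
0: ∅
1: 192
2: ∅
3: ∅
4: ∅
5: 996
6: ∅
7: ∅
8: ∅
9: 700 -> 820 -> 120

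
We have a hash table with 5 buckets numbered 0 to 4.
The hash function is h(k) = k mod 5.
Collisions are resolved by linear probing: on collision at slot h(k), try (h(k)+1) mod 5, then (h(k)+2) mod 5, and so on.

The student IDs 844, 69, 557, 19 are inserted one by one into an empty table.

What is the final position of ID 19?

844: h=4 => slot 4
69: h=4, probe 4,0 => slot 0
557: h=2 => slot 2
19: h=4, probe 4,0,1 => slot 1
Table: [69, 19, 557, —, 844]

1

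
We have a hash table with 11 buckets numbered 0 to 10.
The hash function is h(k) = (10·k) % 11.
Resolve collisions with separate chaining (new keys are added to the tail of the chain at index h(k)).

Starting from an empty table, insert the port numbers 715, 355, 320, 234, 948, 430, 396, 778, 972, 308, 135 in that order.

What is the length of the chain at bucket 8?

3

Insert 715: h=0, bucket 0 empty -> new chain.
Insert 355: h=8, bucket 8 empty -> new chain.
Insert 320: h=10, bucket 10 empty -> new chain.
Insert 234: h=8, bucket 8 nonempty -> append to chain.
Insert 948: h=9, bucket 9 empty -> new chain.
Insert 430: h=10, bucket 10 nonempty -> append to chain.
Insert 396: h=0, bucket 0 nonempty -> append to chain.
Insert 778: h=3, bucket 3 empty -> new chain.
Insert 972: h=7, bucket 7 empty -> new chain.
Insert 308: h=0, bucket 0 nonempty -> append to chain.
Insert 135: h=8, bucket 8 nonempty -> append to chain.
Final buckets:
0: 715 -> 396 -> 308
1: .
2: .
3: 778
4: .
5: .
6: .
7: 972
8: 355 -> 234 -> 135
9: 948
10: 320 -> 430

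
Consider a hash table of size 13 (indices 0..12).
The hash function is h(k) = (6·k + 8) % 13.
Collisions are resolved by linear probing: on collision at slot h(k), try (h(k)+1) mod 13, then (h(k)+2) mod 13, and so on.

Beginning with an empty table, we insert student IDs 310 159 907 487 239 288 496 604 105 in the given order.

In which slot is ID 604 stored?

Insert 310: h=9, slot 9 empty -> index 9.
Insert 159: h=0, slot 0 empty -> index 0.
Insert 907: h=3, slot 3 empty -> index 3.
Insert 487: h=5, slot 5 empty -> index 5.
Insert 239: h=12, slot 12 empty -> index 12.
Insert 288: h=7, slot 7 empty -> index 7.
Insert 496: h=7, slot 7 occupied -> index 8.
Insert 604: h=5, slot 5 occupied -> index 6.
Insert 105: h=1, slot 1 empty -> index 1.
Table: [159, 105, —, 907, —, 487, 604, 288, 496, 310, —, —, 239]

6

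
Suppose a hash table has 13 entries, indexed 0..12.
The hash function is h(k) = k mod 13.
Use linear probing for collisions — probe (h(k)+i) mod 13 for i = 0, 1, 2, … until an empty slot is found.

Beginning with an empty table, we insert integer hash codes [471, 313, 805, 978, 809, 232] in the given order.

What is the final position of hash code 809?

471: h=3 → slot 3
313: h=1 → slot 1
805: h=12 → slot 12
978: h=3, probe 3,4 → slot 4
809: h=3, probe 3,4,5 → slot 5
232: h=11 → slot 11
Table: [., 313, ., 471, 978, 809, ., ., ., ., ., 232, 805]

5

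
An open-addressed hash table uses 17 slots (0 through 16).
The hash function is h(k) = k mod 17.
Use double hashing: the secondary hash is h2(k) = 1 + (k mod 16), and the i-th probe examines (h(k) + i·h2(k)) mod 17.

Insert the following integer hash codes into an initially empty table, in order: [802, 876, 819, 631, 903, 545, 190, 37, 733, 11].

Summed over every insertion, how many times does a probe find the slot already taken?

8

802 hashes to 3; slot 3 is free => place at 3.
876 hashes to 9; slot 9 is free => place at 9.
819 hashes to 3, h2=4; 3 taken => place at 7.
631 hashes to 2; slot 2 is free => place at 2.
903 hashes to 2, h2=8; 2 taken => place at 10.
545 hashes to 1; slot 1 is free => place at 1.
190 hashes to 3, h2=15; 3,1 taken => place at 16.
37 hashes to 3, h2=6; 3,9 taken => place at 15.
733 hashes to 2, h2=14; 2,16 taken => place at 13.
11 hashes to 11; slot 11 is free => place at 11.
Table: [-, 545, 631, 802, -, -, -, 819, -, 876, 903, 11, -, 733, -, 37, 190]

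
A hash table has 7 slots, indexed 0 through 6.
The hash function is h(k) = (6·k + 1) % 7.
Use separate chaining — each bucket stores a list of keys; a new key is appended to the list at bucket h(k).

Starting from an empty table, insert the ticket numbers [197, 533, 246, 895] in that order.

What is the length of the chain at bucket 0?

Insert 197: h=0, bucket 0 empty -> new chain.
Insert 533: h=0, bucket 0 nonempty -> append to chain.
Insert 246: h=0, bucket 0 nonempty -> append to chain.
Insert 895: h=2, bucket 2 empty -> new chain.
Final buckets:
0: 197 -> 533 -> 246
1: —
2: 895
3: —
4: —
5: —
6: —

3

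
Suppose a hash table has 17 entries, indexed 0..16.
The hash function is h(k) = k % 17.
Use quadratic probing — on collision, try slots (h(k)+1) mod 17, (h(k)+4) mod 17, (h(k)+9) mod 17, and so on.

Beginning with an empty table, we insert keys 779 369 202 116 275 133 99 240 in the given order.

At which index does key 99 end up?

Insert 779: h=14, slot 14 empty -> index 14.
Insert 369: h=12, slot 12 empty -> index 12.
Insert 202: h=15, slot 15 empty -> index 15.
Insert 116: h=14, slots 14,15 occupied -> index 1.
Insert 275: h=3, slot 3 empty -> index 3.
Insert 133: h=14, slots 14,15,1 occupied -> index 6.
Insert 99: h=14, slots 14,15,1,6 occupied -> index 13.
Insert 240: h=2, slot 2 empty -> index 2.
Table: [_, 116, 240, 275, _, _, 133, _, _, _, _, _, 369, 99, 779, 202, _]

13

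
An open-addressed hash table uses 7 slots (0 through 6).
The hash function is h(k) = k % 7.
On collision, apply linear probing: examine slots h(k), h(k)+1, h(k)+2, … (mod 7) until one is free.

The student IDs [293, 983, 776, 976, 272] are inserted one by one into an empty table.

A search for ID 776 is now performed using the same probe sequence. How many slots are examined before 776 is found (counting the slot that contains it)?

2

Insert 293: h=6, slot 6 empty -> index 6.
Insert 983: h=3, slot 3 empty -> index 3.
Insert 776: h=6, slot 6 occupied -> index 0.
Insert 976: h=3, slot 3 occupied -> index 4.
Insert 272: h=6, slots 6,0 occupied -> index 1.
Table: [776, 272, ., 983, 976, ., 293]
Lookup 776: h=6, probe 6,0 → found at 0.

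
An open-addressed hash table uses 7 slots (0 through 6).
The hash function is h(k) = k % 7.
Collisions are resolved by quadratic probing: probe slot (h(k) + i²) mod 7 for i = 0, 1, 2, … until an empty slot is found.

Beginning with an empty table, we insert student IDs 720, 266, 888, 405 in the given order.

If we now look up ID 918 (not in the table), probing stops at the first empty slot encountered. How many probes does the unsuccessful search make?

720: h=6 => slot 6
266: h=0 => slot 0
888: h=6, probe 6,0,3 => slot 3
405: h=6, probe 6,0,3,1 => slot 1
Table: [266, 405, —, 888, —, —, 720]
Lookup 918: h=1, probe 1,2 → slot 2 empty, not found.

2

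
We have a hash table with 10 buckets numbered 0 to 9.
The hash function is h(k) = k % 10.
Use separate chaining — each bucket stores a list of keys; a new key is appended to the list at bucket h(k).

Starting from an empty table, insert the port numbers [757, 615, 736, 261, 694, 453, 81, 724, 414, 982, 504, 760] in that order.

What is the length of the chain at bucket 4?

4

Insert 757: h=7, bucket 7 empty -> new chain.
Insert 615: h=5, bucket 5 empty -> new chain.
Insert 736: h=6, bucket 6 empty -> new chain.
Insert 261: h=1, bucket 1 empty -> new chain.
Insert 694: h=4, bucket 4 empty -> new chain.
Insert 453: h=3, bucket 3 empty -> new chain.
Insert 81: h=1, bucket 1 nonempty -> append to chain.
Insert 724: h=4, bucket 4 nonempty -> append to chain.
Insert 414: h=4, bucket 4 nonempty -> append to chain.
Insert 982: h=2, bucket 2 empty -> new chain.
Insert 504: h=4, bucket 4 nonempty -> append to chain.
Insert 760: h=0, bucket 0 empty -> new chain.
Final buckets:
0: 760
1: 261 -> 81
2: 982
3: 453
4: 694 -> 724 -> 414 -> 504
5: 615
6: 736
7: 757
8: .
9: .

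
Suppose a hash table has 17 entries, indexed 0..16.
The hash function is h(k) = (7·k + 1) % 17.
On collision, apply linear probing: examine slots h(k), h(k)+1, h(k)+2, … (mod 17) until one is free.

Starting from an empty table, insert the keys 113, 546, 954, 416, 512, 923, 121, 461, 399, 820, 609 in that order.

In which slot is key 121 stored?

113 hashes to 10; slot 10 is free => place at 10.
546 hashes to 15; slot 15 is free => place at 15.
954 hashes to 15; 15 taken => place at 16.
416 hashes to 6; slot 6 is free => place at 6.
512 hashes to 15; 15,16 taken => place at 0.
923 hashes to 2; slot 2 is free => place at 2.
121 hashes to 15; 15,16,0 taken => place at 1.
461 hashes to 15; 15,16,0,1,2 taken => place at 3.
399 hashes to 6; 6 taken => place at 7.
820 hashes to 12; slot 12 is free => place at 12.
609 hashes to 14; slot 14 is free => place at 14.
Table: [512, 121, 923, 461, ., ., 416, 399, ., ., 113, ., 820, ., 609, 546, 954]

1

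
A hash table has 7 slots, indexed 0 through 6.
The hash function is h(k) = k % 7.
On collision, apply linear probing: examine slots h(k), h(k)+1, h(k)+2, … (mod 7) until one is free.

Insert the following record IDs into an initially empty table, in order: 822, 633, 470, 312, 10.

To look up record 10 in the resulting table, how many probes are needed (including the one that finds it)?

822: h=3 -> slot 3
633: h=3, probe 3,4 -> slot 4
470: h=1 -> slot 1
312: h=4, probe 4,5 -> slot 5
10: h=3, probe 3,4,5,6 -> slot 6
Table: [—, 470, —, 822, 633, 312, 10]
Lookup 10: h=3, probe 3,4,5,6 → found at 6.

4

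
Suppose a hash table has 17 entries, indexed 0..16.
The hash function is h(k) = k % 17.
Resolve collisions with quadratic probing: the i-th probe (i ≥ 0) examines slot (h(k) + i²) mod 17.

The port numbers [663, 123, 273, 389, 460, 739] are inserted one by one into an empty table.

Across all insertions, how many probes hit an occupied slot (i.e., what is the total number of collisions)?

1

663 hashes to 0; slot 0 is free → place at 0.
123 hashes to 4; slot 4 is free → place at 4.
273 hashes to 1; slot 1 is free → place at 1.
389 hashes to 15; slot 15 is free → place at 15.
460 hashes to 1; 1 taken → place at 2.
739 hashes to 8; slot 8 is free → place at 8.
Table: [663, 273, 460, _, 123, _, _, _, 739, _, _, _, _, _, _, 389, _]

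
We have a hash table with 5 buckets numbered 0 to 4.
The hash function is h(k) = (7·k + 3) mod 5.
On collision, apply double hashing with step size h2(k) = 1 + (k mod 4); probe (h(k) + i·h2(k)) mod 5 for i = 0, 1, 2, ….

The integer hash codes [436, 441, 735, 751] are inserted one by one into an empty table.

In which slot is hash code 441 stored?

2

436: h=0 => slot 0
441: h=0, h2=2, probe 0,2 => slot 2
735: h=3 => slot 3
751: h=0, h2=4, probe 0,4 => slot 4
Table: [436, ∅, 441, 735, 751]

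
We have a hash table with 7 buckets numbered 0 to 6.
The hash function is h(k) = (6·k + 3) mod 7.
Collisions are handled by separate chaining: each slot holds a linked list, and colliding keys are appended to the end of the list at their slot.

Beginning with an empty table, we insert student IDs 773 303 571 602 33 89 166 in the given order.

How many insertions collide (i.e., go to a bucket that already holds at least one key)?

2

773 -> bucket 0
303 -> bucket 1
571 -> bucket 6
602 -> bucket 3
33 -> bucket 5
89 -> bucket 5 (collision)
166 -> bucket 5 (collision)
Final buckets:
0: 773
1: 303
2: _
3: 602
4: _
5: 33 -> 89 -> 166
6: 571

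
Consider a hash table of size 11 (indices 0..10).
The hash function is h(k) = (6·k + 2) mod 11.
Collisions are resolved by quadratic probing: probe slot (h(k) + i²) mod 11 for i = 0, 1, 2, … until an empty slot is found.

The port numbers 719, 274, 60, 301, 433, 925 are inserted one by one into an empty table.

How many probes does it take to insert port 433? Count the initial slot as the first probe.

719: h=4 -> slot 4
274: h=7 -> slot 7
60: h=10 -> slot 10
301: h=4, probe 4,5 -> slot 5
433: h=4, probe 4,5,8 -> slot 8
925: h=8, probe 8,9 -> slot 9
Table: [., ., ., ., 719, 301, ., 274, 433, 925, 60]

3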